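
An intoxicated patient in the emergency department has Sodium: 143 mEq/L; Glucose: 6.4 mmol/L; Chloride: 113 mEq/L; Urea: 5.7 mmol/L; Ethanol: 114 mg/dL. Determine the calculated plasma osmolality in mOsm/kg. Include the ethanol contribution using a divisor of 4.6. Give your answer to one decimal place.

Calculated osmolality = 2·Na + glucose + urea + ethanol/4.6
= 2·143 + 6.4 + 5.7 + 114/4.6
= 286 + 6.40 + 5.70 + 24.78
= 322.88 mOsm/kg

322.9 mOsm/kg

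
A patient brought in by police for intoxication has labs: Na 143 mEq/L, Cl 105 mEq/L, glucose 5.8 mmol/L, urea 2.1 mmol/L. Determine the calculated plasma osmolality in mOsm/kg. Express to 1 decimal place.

293.9 mOsm/kg

Calculated osmolality = 2·Na + glucose + urea
= 2·143 + 5.8 + 2.1
= 286 + 5.80 + 2.10
= 293.9 mOsm/kg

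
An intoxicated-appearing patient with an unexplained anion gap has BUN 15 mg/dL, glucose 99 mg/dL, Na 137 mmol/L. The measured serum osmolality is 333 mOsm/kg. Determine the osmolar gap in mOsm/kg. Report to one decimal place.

Calculated osmolality = 2·Na + glucose/18 + BUN/2.8
= 2·137 + 99/18 + 15/2.8
= 274 + 5.50 + 5.36
= 284.86 mOsm/kg ≈ 284.9 mOsm/kg
Osmolar gap = measured − calculated = 333 − 284.9 = 48.1 mOsm/kg

48.1 mOsm/kg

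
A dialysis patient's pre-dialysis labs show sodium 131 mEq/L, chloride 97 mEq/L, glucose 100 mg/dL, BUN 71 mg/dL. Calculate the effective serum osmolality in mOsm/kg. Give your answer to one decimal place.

267.6 mOsm/kg

Effective osmolality excludes urea (freely permeant across cell membranes):
2·Na + glucose/18
= 2·131 + 100/18
= 262 + 5.56
= 267.56 mOsm/kg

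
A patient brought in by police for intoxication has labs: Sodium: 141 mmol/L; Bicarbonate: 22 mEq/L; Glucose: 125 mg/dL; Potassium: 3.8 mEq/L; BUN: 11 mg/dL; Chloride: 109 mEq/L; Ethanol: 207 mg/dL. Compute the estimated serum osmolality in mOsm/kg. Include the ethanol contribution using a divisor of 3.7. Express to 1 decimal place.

348.8 mOsm/kg

Calculated osmolality = 2·Na + glucose/18 + BUN/2.8 + ethanol/3.7
= 2·141 + 125/18 + 11/2.8 + 207/3.7
= 282 + 6.94 + 3.93 + 55.95
= 348.82 mOsm/kg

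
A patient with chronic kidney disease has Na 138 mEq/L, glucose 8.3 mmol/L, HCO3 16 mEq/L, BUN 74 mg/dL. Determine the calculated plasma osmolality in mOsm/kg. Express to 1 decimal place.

310.7 mOsm/kg

Calculated osmolality = 2·Na + glucose + BUN/2.8
= 2·138 + 8.3 + 74/2.8
= 276 + 8.30 + 26.43
= 310.73 mOsm/kg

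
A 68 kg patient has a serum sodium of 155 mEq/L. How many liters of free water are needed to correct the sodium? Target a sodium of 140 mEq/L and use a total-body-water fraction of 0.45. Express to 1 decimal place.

3.3 L

TBW = 0.45 · 68 = 30.6 L
Free water deficit = TBW · (Na/140 − 1)
= 30.6 · (155/140 − 1)
= 30.6 · 0.1071
= 3.28 L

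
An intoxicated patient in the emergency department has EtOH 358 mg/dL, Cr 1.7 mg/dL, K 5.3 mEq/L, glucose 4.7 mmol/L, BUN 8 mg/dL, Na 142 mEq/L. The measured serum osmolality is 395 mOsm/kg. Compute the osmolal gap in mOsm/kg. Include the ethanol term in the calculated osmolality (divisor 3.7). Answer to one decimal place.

Calculated osmolality = 2·Na + glucose + BUN/2.8 + ethanol/3.7
= 2·142 + 4.7 + 8/2.8 + 358/3.7
= 284 + 4.70 + 2.86 + 96.76
= 388.32 mOsm/kg ≈ 388.3 mOsm/kg
Osmolar gap = measured − calculated = 395 − 388.3 = 6.7 mOsm/kg

6.7 mOsm/kg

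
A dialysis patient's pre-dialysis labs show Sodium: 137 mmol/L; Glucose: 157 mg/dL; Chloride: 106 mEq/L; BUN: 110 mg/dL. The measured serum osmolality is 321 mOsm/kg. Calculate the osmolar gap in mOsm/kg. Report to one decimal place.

-1.0 mOsm/kg

Calculated osmolality = 2·Na + glucose/18 + BUN/2.8
= 2·137 + 157/18 + 110/2.8
= 274 + 8.72 + 39.29
= 322.01 mOsm/kg ≈ 322.0 mOsm/kg
Osmolar gap = measured − calculated = 321 − 322.0 = -1.0 mOsm/kg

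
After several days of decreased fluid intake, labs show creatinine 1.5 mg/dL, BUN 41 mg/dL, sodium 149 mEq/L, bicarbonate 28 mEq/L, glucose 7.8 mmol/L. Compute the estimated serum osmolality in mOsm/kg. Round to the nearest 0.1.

Calculated osmolality = 2·Na + glucose + BUN/2.8
= 2·149 + 7.8 + 41/2.8
= 298 + 7.80 + 14.64
= 320.44 mOsm/kg

320.4 mOsm/kg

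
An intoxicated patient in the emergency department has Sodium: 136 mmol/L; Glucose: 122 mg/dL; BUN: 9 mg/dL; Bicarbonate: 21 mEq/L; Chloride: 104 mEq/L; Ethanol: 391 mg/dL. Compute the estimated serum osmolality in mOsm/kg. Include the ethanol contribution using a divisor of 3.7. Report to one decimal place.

Calculated osmolality = 2·Na + glucose/18 + BUN/2.8 + ethanol/3.7
= 2·136 + 122/18 + 9/2.8 + 391/3.7
= 272 + 6.78 + 3.21 + 105.68
= 387.67 mOsm/kg

387.7 mOsm/kg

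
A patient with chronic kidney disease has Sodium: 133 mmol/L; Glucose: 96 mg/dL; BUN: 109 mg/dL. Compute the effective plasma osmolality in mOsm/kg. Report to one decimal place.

Effective osmolality excludes urea (freely permeant across cell membranes):
2·Na + glucose/18
= 2·133 + 96/18
= 266 + 5.33
= 271.33 mOsm/kg

271.3 mOsm/kg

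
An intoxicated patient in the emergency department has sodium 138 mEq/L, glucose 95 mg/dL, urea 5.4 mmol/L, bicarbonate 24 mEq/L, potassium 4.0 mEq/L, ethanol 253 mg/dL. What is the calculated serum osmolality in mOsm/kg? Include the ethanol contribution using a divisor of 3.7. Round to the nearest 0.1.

355.1 mOsm/kg

Calculated osmolality = 2·Na + glucose/18 + urea + ethanol/3.7
= 2·138 + 95/18 + 5.4 + 253/3.7
= 276 + 5.28 + 5.40 + 68.38
= 355.06 mOsm/kg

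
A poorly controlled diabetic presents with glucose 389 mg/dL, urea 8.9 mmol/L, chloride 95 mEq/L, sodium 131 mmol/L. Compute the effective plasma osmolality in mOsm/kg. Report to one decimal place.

283.6 mOsm/kg

Effective osmolality excludes urea (freely permeant across cell membranes):
2·Na + glucose/18
= 2·131 + 389/18
= 262 + 21.61
= 283.61 mOsm/kg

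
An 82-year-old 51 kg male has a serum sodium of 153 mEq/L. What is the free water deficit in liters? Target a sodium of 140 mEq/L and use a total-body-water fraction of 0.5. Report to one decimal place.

TBW = 0.5 · 51 = 25.5 L
Free water deficit = TBW · (Na/140 − 1)
= 25.5 · (153/140 − 1)
= 25.5 · 0.0929
= 2.37 L

2.4 L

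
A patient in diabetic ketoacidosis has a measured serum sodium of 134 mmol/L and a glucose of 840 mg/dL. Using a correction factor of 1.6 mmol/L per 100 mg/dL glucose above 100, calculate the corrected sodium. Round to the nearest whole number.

146 mmol/L

Corrected Na = measured Na + 1.6 · (glucose − 100)/100
= 134 + 1.6 · (840 − 100)/100
= 134 + 11.8
= 145.8 mmol/L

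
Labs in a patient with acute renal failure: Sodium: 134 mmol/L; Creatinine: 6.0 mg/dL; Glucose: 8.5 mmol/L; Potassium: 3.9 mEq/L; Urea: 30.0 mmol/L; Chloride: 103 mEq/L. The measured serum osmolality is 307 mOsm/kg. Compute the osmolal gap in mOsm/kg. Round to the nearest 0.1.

Calculated osmolality = 2·Na + glucose + urea
= 2·134 + 8.5 + 30
= 268 + 8.50 + 30
= 306.5 mOsm/kg ≈ 306.5 mOsm/kg
Osmolar gap = measured − calculated = 307 − 306.5 = 0.5 mOsm/kg

0.5 mOsm/kg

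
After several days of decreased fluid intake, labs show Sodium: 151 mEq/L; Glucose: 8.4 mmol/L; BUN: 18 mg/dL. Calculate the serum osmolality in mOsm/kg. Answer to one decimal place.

316.8 mOsm/kg

Calculated osmolality = 2·Na + glucose + BUN/2.8
= 2·151 + 8.4 + 18/2.8
= 302 + 8.40 + 6.43
= 316.83 mOsm/kg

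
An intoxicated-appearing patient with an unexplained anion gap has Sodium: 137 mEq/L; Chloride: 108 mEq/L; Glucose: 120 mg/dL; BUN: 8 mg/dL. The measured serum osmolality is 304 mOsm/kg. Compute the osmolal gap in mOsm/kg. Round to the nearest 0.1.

Calculated osmolality = 2·Na + glucose/18 + BUN/2.8
= 2·137 + 120/18 + 8/2.8
= 274 + 6.67 + 2.86
= 283.53 mOsm/kg ≈ 283.5 mOsm/kg
Osmolar gap = measured − calculated = 304 − 283.5 = 20.5 mOsm/kg

20.5 mOsm/kg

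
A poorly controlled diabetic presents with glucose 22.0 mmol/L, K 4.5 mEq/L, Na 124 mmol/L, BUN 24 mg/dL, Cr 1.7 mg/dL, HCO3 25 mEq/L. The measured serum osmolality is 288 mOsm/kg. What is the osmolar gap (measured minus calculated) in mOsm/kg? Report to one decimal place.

Calculated osmolality = 2·Na + glucose + BUN/2.8
= 2·124 + 22 + 24/2.8
= 248 + 22 + 8.57
= 278.57 mOsm/kg ≈ 278.6 mOsm/kg
Osmolar gap = measured − calculated = 288 − 278.6 = 9.4 mOsm/kg

9.4 mOsm/kg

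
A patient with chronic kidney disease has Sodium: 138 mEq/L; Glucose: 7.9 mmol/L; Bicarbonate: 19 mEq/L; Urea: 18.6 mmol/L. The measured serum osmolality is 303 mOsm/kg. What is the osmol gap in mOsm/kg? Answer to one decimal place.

0.5 mOsm/kg

Calculated osmolality = 2·Na + glucose + urea
= 2·138 + 7.9 + 18.6
= 276 + 7.90 + 18.60
= 302.5 mOsm/kg ≈ 302.5 mOsm/kg
Osmolar gap = measured − calculated = 303 − 302.5 = 0.5 mOsm/kg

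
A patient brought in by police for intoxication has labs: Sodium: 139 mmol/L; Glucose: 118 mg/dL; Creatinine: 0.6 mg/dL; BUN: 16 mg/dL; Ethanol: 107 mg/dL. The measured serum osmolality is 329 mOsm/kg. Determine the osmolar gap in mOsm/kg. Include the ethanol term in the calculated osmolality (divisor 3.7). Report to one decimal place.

Calculated osmolality = 2·Na + glucose/18 + BUN/2.8 + ethanol/3.7
= 2·139 + 118/18 + 16/2.8 + 107/3.7
= 278 + 6.56 + 5.71 + 28.92
= 319.19 mOsm/kg ≈ 319.2 mOsm/kg
Osmolar gap = measured − calculated = 329 − 319.2 = 9.8 mOsm/kg

9.8 mOsm/kg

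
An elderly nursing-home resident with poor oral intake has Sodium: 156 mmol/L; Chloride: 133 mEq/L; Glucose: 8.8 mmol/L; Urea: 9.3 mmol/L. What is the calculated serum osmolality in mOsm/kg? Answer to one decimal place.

Calculated osmolality = 2·Na + glucose + urea
= 2·156 + 8.8 + 9.3
= 312 + 8.80 + 9.30
= 330.1 mOsm/kg

330.1 mOsm/kg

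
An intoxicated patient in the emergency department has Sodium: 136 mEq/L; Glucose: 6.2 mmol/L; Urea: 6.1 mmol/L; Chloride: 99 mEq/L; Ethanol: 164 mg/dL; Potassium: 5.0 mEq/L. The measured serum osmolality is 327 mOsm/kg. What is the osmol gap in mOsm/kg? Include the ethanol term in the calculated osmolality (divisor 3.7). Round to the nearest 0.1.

-1.6 mOsm/kg

Calculated osmolality = 2·Na + glucose + urea + ethanol/3.7
= 2·136 + 6.2 + 6.1 + 164/3.7
= 272 + 6.20 + 6.10 + 44.32
= 328.62 mOsm/kg ≈ 328.6 mOsm/kg
Osmolar gap = measured − calculated = 327 − 328.6 = -1.6 mOsm/kg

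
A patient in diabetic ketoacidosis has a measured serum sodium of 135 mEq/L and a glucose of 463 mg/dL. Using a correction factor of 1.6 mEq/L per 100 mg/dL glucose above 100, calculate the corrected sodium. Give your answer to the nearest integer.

Corrected Na = measured Na + 1.6 · (glucose − 100)/100
= 135 + 1.6 · (463 − 100)/100
= 135 + 5.8
= 140.8 mEq/L

141 mEq/L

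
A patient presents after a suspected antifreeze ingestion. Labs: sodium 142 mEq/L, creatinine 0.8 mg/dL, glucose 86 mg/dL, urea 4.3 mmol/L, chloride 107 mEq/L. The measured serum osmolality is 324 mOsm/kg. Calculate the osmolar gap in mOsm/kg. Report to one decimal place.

Calculated osmolality = 2·Na + glucose/18 + urea
= 2·142 + 86/18 + 4.3
= 284 + 4.78 + 4.30
= 293.08 mOsm/kg ≈ 293.1 mOsm/kg
Osmolar gap = measured − calculated = 324 − 293.1 = 30.9 mOsm/kg

30.9 mOsm/kg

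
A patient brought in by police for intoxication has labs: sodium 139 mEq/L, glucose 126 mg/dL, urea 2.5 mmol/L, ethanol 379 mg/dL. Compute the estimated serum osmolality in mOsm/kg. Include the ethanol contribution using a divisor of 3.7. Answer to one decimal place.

Calculated osmolality = 2·Na + glucose/18 + urea + ethanol/3.7
= 2·139 + 126/18 + 2.5 + 379/3.7
= 278 + 7 + 2.50 + 102.43
= 389.93 mOsm/kg

389.9 mOsm/kg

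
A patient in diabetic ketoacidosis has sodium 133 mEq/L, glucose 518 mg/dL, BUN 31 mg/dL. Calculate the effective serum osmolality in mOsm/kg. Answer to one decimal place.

Effective osmolality excludes urea (freely permeant across cell membranes):
2·Na + glucose/18
= 2·133 + 518/18
= 266 + 28.78
= 294.78 mOsm/kg

294.8 mOsm/kg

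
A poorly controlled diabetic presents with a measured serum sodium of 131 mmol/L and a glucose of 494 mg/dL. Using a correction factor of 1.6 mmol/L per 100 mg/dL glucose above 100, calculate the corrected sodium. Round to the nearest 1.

Corrected Na = measured Na + 1.6 · (glucose − 100)/100
= 131 + 1.6 · (494 − 100)/100
= 131 + 6.3
= 137.3 mmol/L

137 mmol/L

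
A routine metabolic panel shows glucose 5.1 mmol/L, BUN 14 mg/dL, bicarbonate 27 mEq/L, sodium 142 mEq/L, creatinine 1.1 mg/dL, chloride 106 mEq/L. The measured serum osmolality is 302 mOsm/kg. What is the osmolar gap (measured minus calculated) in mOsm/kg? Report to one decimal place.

7.9 mOsm/kg

Calculated osmolality = 2·Na + glucose + BUN/2.8
= 2·142 + 5.1 + 14/2.8
= 284 + 5.10 + 5
= 294.1 mOsm/kg ≈ 294.1 mOsm/kg
Osmolar gap = measured − calculated = 302 − 294.1 = 7.9 mOsm/kg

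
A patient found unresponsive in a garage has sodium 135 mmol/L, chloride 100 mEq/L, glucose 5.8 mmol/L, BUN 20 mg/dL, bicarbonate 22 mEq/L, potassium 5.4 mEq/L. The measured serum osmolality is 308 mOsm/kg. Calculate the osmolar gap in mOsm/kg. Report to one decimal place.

25.1 mOsm/kg

Calculated osmolality = 2·Na + glucose + BUN/2.8
= 2·135 + 5.8 + 20/2.8
= 270 + 5.80 + 7.14
= 282.94 mOsm/kg ≈ 282.9 mOsm/kg
Osmolar gap = measured − calculated = 308 − 282.9 = 25.1 mOsm/kg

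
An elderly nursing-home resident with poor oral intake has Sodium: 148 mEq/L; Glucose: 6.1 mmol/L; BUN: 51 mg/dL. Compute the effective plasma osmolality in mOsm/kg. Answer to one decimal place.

Effective osmolality excludes urea (freely permeant across cell membranes):
2·Na + glucose
= 2·148 + 6.1
= 296 + 6.1
= 302.1 mOsm/kg

302.1 mOsm/kg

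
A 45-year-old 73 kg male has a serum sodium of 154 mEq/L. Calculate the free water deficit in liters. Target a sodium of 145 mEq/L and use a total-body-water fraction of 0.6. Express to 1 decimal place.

2.7 L

TBW = 0.6 · 73 = 43.8 L
Free water deficit = TBW · (Na/145 − 1)
= 43.8 · (154/145 − 1)
= 43.8 · 0.0621
= 2.72 L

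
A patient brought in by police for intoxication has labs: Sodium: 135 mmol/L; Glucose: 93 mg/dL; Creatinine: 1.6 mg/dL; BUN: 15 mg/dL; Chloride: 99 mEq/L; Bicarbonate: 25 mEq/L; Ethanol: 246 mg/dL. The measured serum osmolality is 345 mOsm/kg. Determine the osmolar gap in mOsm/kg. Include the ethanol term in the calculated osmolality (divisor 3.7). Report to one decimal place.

-2.0 mOsm/kg

Calculated osmolality = 2·Na + glucose/18 + BUN/2.8 + ethanol/3.7
= 2·135 + 93/18 + 15/2.8 + 246/3.7
= 270 + 5.17 + 5.36 + 66.49
= 347.02 mOsm/kg ≈ 347.0 mOsm/kg
Osmolar gap = measured − calculated = 345 − 347.0 = -2.0 mOsm/kg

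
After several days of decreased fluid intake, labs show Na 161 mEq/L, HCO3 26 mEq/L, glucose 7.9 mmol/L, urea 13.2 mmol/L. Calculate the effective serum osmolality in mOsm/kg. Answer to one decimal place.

Effective osmolality excludes urea (freely permeant across cell membranes):
2·Na + glucose
= 2·161 + 7.9
= 322 + 7.9
= 329.9 mOsm/kg

329.9 mOsm/kg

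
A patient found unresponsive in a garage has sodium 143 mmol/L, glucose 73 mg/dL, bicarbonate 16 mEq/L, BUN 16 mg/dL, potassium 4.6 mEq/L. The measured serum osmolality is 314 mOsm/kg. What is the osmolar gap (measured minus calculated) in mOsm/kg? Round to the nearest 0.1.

Calculated osmolality = 2·Na + glucose/18 + BUN/2.8
= 2·143 + 73/18 + 16/2.8
= 286 + 4.06 + 5.71
= 295.77 mOsm/kg ≈ 295.8 mOsm/kg
Osmolar gap = measured − calculated = 314 − 295.8 = 18.2 mOsm/kg

18.2 mOsm/kg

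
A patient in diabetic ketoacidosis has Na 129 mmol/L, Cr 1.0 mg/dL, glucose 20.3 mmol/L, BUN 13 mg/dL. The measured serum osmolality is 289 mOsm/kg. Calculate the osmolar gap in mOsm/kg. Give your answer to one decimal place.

6.1 mOsm/kg

Calculated osmolality = 2·Na + glucose + BUN/2.8
= 2·129 + 20.3 + 13/2.8
= 258 + 20.30 + 4.64
= 282.94 mOsm/kg ≈ 282.9 mOsm/kg
Osmolar gap = measured − calculated = 289 − 282.9 = 6.1 mOsm/kg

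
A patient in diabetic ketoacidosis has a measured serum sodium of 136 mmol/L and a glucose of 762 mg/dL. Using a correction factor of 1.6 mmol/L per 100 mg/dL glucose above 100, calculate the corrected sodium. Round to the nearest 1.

Corrected Na = measured Na + 1.6 · (glucose − 100)/100
= 136 + 1.6 · (762 − 100)/100
= 136 + 10.6
= 146.6 mmol/L

147 mmol/L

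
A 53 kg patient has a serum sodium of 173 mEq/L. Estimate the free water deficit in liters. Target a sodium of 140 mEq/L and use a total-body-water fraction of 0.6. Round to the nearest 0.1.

7.5 L

TBW = 0.6 · 53 = 31.8 L
Free water deficit = TBW · (Na/140 − 1)
= 31.8 · (173/140 − 1)
= 31.8 · 0.2357
= 7.5 L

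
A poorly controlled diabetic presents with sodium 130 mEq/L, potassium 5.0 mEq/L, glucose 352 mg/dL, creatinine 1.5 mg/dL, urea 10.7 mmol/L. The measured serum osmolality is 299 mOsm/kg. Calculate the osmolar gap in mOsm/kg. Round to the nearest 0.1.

8.7 mOsm/kg

Calculated osmolality = 2·Na + glucose/18 + urea
= 2·130 + 352/18 + 10.7
= 260 + 19.56 + 10.70
= 290.26 mOsm/kg ≈ 290.3 mOsm/kg
Osmolar gap = measured − calculated = 299 − 290.3 = 8.7 mOsm/kg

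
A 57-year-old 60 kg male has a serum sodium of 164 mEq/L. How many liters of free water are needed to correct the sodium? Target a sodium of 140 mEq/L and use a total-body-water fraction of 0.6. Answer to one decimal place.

6.2 L

TBW = 0.6 · 60 = 36 L
Free water deficit = TBW · (Na/140 − 1)
= 36 · (164/140 − 1)
= 36 · 0.1714
= 6.17 L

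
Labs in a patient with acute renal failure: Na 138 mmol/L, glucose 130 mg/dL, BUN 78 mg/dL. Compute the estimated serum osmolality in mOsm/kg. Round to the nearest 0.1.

Calculated osmolality = 2·Na + glucose/18 + BUN/2.8
= 2·138 + 130/18 + 78/2.8
= 276 + 7.22 + 27.86
= 311.08 mOsm/kg

311.1 mOsm/kg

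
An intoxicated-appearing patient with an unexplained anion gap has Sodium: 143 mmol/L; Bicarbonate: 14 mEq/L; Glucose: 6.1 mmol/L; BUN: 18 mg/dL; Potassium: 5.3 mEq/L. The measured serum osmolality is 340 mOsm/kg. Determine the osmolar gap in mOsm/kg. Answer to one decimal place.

41.5 mOsm/kg

Calculated osmolality = 2·Na + glucose + BUN/2.8
= 2·143 + 6.1 + 18/2.8
= 286 + 6.10 + 6.43
= 298.53 mOsm/kg ≈ 298.5 mOsm/kg
Osmolar gap = measured − calculated = 340 − 298.5 = 41.5 mOsm/kg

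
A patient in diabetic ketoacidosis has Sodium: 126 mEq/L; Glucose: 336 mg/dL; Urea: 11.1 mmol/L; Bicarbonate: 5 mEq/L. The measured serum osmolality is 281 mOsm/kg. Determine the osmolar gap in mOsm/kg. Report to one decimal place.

Calculated osmolality = 2·Na + glucose/18 + urea
= 2·126 + 336/18 + 11.1
= 252 + 18.67 + 11.10
= 281.77 mOsm/kg ≈ 281.8 mOsm/kg
Osmolar gap = measured − calculated = 281 − 281.8 = -0.8 mOsm/kg

-0.8 mOsm/kg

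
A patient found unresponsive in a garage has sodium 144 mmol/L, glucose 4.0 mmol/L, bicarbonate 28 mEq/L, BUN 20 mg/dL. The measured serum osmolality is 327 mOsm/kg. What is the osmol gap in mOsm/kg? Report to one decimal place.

Calculated osmolality = 2·Na + glucose + BUN/2.8
= 2·144 + 4 + 20/2.8
= 288 + 4 + 7.14
= 299.14 mOsm/kg ≈ 299.1 mOsm/kg
Osmolar gap = measured − calculated = 327 − 299.1 = 27.9 mOsm/kg

27.9 mOsm/kg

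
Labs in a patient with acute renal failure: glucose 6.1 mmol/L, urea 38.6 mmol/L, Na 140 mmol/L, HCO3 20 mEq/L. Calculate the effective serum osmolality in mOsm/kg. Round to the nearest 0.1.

286.1 mOsm/kg

Effective osmolality excludes urea (freely permeant across cell membranes):
2·Na + glucose
= 2·140 + 6.1
= 280 + 6.1
= 286.1 mOsm/kg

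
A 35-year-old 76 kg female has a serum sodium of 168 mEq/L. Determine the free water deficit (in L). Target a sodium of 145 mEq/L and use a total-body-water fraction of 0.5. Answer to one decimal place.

TBW = 0.5 · 76 = 38 L
Free water deficit = TBW · (Na/145 − 1)
= 38 · (168/145 − 1)
= 38 · 0.1586
= 6.03 L

6.0 L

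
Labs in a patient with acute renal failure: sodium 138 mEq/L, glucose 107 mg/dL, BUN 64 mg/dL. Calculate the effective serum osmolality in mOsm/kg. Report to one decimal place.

Effective osmolality excludes urea (freely permeant across cell membranes):
2·Na + glucose/18
= 2·138 + 107/18
= 276 + 5.94
= 281.94 mOsm/kg

281.9 mOsm/kg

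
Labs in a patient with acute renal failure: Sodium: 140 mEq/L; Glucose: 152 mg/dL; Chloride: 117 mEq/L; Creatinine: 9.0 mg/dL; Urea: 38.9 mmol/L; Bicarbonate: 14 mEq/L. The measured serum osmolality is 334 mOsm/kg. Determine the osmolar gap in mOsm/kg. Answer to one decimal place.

6.7 mOsm/kg

Calculated osmolality = 2·Na + glucose/18 + urea
= 2·140 + 152/18 + 38.9
= 280 + 8.44 + 38.90
= 327.34 mOsm/kg ≈ 327.3 mOsm/kg
Osmolar gap = measured − calculated = 334 − 327.3 = 6.7 mOsm/kg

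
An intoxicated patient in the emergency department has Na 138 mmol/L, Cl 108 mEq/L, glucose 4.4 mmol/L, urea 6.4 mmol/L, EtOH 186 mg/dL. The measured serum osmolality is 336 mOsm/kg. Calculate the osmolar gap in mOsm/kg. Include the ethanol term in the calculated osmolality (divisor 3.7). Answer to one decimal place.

Calculated osmolality = 2·Na + glucose + urea + ethanol/3.7
= 2·138 + 4.4 + 6.4 + 186/3.7
= 276 + 4.40 + 6.40 + 50.27
= 337.07 mOsm/kg ≈ 337.1 mOsm/kg
Osmolar gap = measured − calculated = 336 − 337.1 = -1.1 mOsm/kg

-1.1 mOsm/kg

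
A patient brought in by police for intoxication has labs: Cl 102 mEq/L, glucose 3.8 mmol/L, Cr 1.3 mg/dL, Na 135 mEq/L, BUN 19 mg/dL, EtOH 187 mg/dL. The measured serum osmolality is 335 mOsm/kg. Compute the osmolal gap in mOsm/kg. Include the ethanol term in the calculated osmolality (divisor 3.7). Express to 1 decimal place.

Calculated osmolality = 2·Na + glucose + BUN/2.8 + ethanol/3.7
= 2·135 + 3.8 + 19/2.8 + 187/3.7
= 270 + 3.80 + 6.79 + 50.54
= 331.13 mOsm/kg ≈ 331.1 mOsm/kg
Osmolar gap = measured − calculated = 335 − 331.1 = 3.9 mOsm/kg

3.9 mOsm/kg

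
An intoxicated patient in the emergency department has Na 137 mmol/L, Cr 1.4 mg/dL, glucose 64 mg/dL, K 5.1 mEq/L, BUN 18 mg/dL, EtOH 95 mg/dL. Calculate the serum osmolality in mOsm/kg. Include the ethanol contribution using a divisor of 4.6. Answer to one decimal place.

Calculated osmolality = 2·Na + glucose/18 + BUN/2.8 + ethanol/4.6
= 2·137 + 64/18 + 18/2.8 + 95/4.6
= 274 + 3.56 + 6.43 + 20.65
= 304.64 mOsm/kg

304.6 mOsm/kg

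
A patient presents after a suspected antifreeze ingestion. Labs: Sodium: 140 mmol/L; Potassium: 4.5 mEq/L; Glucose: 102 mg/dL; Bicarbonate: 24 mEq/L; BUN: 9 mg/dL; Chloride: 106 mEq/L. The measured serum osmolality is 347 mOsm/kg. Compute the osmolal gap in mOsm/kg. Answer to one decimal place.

Calculated osmolality = 2·Na + glucose/18 + BUN/2.8
= 2·140 + 102/18 + 9/2.8
= 280 + 5.67 + 3.21
= 288.88 mOsm/kg ≈ 288.9 mOsm/kg
Osmolar gap = measured − calculated = 347 − 288.9 = 58.1 mOsm/kg

58.1 mOsm/kg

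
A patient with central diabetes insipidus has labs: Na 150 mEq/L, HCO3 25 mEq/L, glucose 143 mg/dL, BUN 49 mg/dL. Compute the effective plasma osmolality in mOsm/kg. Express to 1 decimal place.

Effective osmolality excludes urea (freely permeant across cell membranes):
2·Na + glucose/18
= 2·150 + 143/18
= 300 + 7.94
= 307.94 mOsm/kg

307.9 mOsm/kg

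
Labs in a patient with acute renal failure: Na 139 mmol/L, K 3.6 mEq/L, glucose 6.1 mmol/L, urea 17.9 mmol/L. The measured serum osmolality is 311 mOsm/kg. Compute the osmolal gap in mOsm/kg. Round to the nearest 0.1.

Calculated osmolality = 2·Na + glucose + urea
= 2·139 + 6.1 + 17.9
= 278 + 6.10 + 17.90
= 302 mOsm/kg ≈ 302.0 mOsm/kg
Osmolar gap = measured − calculated = 311 − 302.0 = 9.0 mOsm/kg

9.0 mOsm/kg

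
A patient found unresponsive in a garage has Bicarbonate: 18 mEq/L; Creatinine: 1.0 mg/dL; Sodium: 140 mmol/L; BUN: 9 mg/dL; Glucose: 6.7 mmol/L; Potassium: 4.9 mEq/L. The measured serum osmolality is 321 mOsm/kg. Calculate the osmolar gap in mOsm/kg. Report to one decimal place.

31.1 mOsm/kg

Calculated osmolality = 2·Na + glucose + BUN/2.8
= 2·140 + 6.7 + 9/2.8
= 280 + 6.70 + 3.21
= 289.91 mOsm/kg ≈ 289.9 mOsm/kg
Osmolar gap = measured − calculated = 321 − 289.9 = 31.1 mOsm/kg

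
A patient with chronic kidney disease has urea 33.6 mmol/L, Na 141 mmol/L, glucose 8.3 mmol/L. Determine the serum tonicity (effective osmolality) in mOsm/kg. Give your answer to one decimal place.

290.3 mOsm/kg

Effective osmolality excludes urea (freely permeant across cell membranes):
2·Na + glucose
= 2·141 + 8.3
= 282 + 8.3
= 290.3 mOsm/kg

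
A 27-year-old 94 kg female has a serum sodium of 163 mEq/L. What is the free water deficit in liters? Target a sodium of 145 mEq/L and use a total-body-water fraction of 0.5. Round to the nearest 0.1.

5.8 L

TBW = 0.5 · 94 = 47 L
Free water deficit = TBW · (Na/145 − 1)
= 47 · (163/145 − 1)
= 47 · 0.1241
= 5.83 L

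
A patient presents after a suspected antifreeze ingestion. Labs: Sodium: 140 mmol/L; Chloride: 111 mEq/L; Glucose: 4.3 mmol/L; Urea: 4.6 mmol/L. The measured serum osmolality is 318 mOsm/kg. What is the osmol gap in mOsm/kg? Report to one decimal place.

29.1 mOsm/kg

Calculated osmolality = 2·Na + glucose + urea
= 2·140 + 4.3 + 4.6
= 280 + 4.30 + 4.60
= 288.9 mOsm/kg ≈ 288.9 mOsm/kg
Osmolar gap = measured − calculated = 318 − 288.9 = 29.1 mOsm/kg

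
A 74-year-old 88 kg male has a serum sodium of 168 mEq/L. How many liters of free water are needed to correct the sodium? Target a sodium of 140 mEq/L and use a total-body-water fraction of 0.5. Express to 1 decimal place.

TBW = 0.5 · 88 = 44 L
Free water deficit = TBW · (Na/140 − 1)
= 44 · (168/140 − 1)
= 44 · 0.2
= 8.8 L

8.8 L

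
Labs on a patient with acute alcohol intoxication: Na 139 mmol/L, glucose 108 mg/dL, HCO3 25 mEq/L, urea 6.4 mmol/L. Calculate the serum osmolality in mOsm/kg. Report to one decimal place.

290.4 mOsm/kg

Calculated osmolality = 2·Na + glucose/18 + urea
= 2·139 + 108/18 + 6.4
= 278 + 6 + 6.40
= 290.4 mOsm/kg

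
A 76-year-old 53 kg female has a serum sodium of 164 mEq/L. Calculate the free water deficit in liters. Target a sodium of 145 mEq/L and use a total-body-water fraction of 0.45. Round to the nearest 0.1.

3.1 L

TBW = 0.45 · 53 = 23.85 L
Free water deficit = TBW · (Na/145 − 1)
= 23.85 · (164/145 − 1)
= 23.85 · 0.131
= 3.12 L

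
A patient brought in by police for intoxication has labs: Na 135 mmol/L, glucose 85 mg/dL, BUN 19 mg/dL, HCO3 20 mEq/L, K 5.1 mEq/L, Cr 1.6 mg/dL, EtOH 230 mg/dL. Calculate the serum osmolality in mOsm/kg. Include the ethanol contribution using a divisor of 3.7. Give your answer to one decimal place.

343.7 mOsm/kg

Calculated osmolality = 2·Na + glucose/18 + BUN/2.8 + ethanol/3.7
= 2·135 + 85/18 + 19/2.8 + 230/3.7
= 270 + 4.72 + 6.79 + 62.16
= 343.67 mOsm/kg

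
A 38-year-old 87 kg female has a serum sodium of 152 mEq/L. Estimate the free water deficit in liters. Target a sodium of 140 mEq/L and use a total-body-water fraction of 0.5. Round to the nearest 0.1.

3.7 L

TBW = 0.5 · 87 = 43.5 L
Free water deficit = TBW · (Na/140 − 1)
= 43.5 · (152/140 − 1)
= 43.5 · 0.0857
= 3.73 L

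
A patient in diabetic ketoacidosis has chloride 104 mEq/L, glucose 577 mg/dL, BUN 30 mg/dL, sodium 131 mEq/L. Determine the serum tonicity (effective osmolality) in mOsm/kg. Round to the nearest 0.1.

Effective osmolality excludes urea (freely permeant across cell membranes):
2·Na + glucose/18
= 2·131 + 577/18
= 262 + 32.06
= 294.06 mOsm/kg

294.1 mOsm/kg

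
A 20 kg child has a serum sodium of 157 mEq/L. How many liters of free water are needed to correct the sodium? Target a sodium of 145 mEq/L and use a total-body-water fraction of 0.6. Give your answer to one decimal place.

TBW = 0.6 · 20 = 12 L
Free water deficit = TBW · (Na/145 − 1)
= 12 · (157/145 − 1)
= 12 · 0.0828
= 0.99 L

1.0 L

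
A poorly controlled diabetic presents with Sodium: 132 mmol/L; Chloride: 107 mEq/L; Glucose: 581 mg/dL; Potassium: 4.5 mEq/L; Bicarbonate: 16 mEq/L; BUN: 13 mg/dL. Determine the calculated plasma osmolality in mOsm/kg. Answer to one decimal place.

Calculated osmolality = 2·Na + glucose/18 + BUN/2.8
= 2·132 + 581/18 + 13/2.8
= 264 + 32.28 + 4.64
= 300.92 mOsm/kg

300.9 mOsm/kg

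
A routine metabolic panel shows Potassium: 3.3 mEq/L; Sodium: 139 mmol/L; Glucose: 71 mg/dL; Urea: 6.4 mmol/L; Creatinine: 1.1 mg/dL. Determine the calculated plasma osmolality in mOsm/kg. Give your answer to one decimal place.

Calculated osmolality = 2·Na + glucose/18 + urea
= 2·139 + 71/18 + 6.4
= 278 + 3.94 + 6.40
= 288.34 mOsm/kg

288.3 mOsm/kg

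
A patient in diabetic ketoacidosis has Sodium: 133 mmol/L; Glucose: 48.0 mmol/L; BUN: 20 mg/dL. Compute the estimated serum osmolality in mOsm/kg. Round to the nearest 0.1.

Calculated osmolality = 2·Na + glucose + BUN/2.8
= 2·133 + 48 + 20/2.8
= 266 + 48 + 7.14
= 321.14 mOsm/kg

321.1 mOsm/kg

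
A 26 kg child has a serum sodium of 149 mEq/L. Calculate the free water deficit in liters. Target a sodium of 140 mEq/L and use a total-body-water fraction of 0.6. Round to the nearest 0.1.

1.0 L

TBW = 0.6 · 26 = 15.6 L
Free water deficit = TBW · (Na/140 − 1)
= 15.6 · (149/140 − 1)
= 15.6 · 0.0643
= 1 L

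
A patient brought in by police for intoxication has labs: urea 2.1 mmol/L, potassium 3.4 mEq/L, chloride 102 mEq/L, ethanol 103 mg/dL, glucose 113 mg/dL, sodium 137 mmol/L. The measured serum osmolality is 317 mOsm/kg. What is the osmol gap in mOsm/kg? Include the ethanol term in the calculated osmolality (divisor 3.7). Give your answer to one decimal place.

Calculated osmolality = 2·Na + glucose/18 + urea + ethanol/3.7
= 2·137 + 113/18 + 2.1 + 103/3.7
= 274 + 6.28 + 2.10 + 27.84
= 310.22 mOsm/kg ≈ 310.2 mOsm/kg
Osmolar gap = measured − calculated = 317 − 310.2 = 6.8 mOsm/kg

6.8 mOsm/kg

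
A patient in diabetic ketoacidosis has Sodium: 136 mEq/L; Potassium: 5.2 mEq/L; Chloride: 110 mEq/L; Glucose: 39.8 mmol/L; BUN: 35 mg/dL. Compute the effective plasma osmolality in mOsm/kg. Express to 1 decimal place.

Effective osmolality excludes urea (freely permeant across cell membranes):
2·Na + glucose
= 2·136 + 39.8
= 272 + 39.8
= 311.8 mOsm/kg

311.8 mOsm/kg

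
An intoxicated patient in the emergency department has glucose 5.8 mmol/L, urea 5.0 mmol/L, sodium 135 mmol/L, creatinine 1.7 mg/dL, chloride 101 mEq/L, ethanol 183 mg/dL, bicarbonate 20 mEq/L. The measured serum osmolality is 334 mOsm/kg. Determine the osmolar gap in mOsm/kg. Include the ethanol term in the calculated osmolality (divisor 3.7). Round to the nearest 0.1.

3.7 mOsm/kg

Calculated osmolality = 2·Na + glucose + urea + ethanol/3.7
= 2·135 + 5.8 + 5 + 183/3.7
= 270 + 5.80 + 5 + 49.46
= 330.26 mOsm/kg ≈ 330.3 mOsm/kg
Osmolar gap = measured − calculated = 334 − 330.3 = 3.7 mOsm/kg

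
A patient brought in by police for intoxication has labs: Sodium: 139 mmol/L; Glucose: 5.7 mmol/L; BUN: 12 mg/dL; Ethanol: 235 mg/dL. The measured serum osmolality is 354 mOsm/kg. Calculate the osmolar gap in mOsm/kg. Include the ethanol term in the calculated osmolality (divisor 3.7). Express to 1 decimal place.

2.5 mOsm/kg

Calculated osmolality = 2·Na + glucose + BUN/2.8 + ethanol/3.7
= 2·139 + 5.7 + 12/2.8 + 235/3.7
= 278 + 5.70 + 4.29 + 63.51
= 351.5 mOsm/kg ≈ 351.5 mOsm/kg
Osmolar gap = measured − calculated = 354 − 351.5 = 2.5 mOsm/kg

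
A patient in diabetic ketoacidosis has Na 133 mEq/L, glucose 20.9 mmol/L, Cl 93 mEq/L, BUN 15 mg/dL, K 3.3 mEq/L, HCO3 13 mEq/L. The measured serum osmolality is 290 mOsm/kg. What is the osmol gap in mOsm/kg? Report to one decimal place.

-2.3 mOsm/kg

Calculated osmolality = 2·Na + glucose + BUN/2.8
= 2·133 + 20.9 + 15/2.8
= 266 + 20.90 + 5.36
= 292.26 mOsm/kg ≈ 292.3 mOsm/kg
Osmolar gap = measured − calculated = 290 − 292.3 = -2.3 mOsm/kg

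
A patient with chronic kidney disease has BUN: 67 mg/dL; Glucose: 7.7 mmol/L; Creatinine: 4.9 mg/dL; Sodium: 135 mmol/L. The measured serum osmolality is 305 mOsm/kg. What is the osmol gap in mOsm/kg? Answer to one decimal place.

Calculated osmolality = 2·Na + glucose + BUN/2.8
= 2·135 + 7.7 + 67/2.8
= 270 + 7.70 + 23.93
= 301.63 mOsm/kg ≈ 301.6 mOsm/kg
Osmolar gap = measured − calculated = 305 − 301.6 = 3.4 mOsm/kg

3.4 mOsm/kg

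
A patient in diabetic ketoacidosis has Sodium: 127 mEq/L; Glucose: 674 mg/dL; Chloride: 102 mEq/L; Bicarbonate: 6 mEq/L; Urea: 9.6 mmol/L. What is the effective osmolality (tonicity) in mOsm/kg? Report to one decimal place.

291.4 mOsm/kg

Effective osmolality excludes urea (freely permeant across cell membranes):
2·Na + glucose/18
= 2·127 + 674/18
= 254 + 37.44
= 291.44 mOsm/kg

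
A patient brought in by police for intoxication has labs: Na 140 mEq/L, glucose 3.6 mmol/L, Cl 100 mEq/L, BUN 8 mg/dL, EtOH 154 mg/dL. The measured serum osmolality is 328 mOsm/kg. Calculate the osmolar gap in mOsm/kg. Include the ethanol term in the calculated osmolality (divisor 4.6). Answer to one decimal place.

Calculated osmolality = 2·Na + glucose + BUN/2.8 + ethanol/4.6
= 2·140 + 3.6 + 8/2.8 + 154/4.6
= 280 + 3.60 + 2.86 + 33.48
= 319.94 mOsm/kg ≈ 319.9 mOsm/kg
Osmolar gap = measured − calculated = 328 − 319.9 = 8.1 mOsm/kg

8.1 mOsm/kg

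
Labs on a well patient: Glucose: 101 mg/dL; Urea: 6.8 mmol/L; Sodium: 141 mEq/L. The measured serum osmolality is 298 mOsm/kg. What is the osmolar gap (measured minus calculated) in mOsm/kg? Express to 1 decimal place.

3.6 mOsm/kg

Calculated osmolality = 2·Na + glucose/18 + urea
= 2·141 + 101/18 + 6.8
= 282 + 5.61 + 6.80
= 294.41 mOsm/kg ≈ 294.4 mOsm/kg
Osmolar gap = measured − calculated = 298 − 294.4 = 3.6 mOsm/kg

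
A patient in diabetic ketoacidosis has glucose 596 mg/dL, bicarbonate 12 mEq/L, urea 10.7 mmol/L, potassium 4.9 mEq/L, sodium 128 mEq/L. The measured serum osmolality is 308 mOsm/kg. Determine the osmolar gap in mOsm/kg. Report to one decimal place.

Calculated osmolality = 2·Na + glucose/18 + urea
= 2·128 + 596/18 + 10.7
= 256 + 33.11 + 10.70
= 299.81 mOsm/kg ≈ 299.8 mOsm/kg
Osmolar gap = measured − calculated = 308 − 299.8 = 8.2 mOsm/kg

8.2 mOsm/kg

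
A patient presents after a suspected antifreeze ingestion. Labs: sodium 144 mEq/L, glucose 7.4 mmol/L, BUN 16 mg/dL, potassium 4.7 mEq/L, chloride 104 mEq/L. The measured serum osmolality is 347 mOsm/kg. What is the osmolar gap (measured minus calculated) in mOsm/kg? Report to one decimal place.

45.9 mOsm/kg

Calculated osmolality = 2·Na + glucose + BUN/2.8
= 2·144 + 7.4 + 16/2.8
= 288 + 7.40 + 5.71
= 301.11 mOsm/kg ≈ 301.1 mOsm/kg
Osmolar gap = measured − calculated = 347 − 301.1 = 45.9 mOsm/kg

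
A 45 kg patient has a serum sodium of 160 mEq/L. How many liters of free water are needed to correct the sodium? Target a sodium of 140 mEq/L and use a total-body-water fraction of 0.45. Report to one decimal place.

TBW = 0.45 · 45 = 20.25 L
Free water deficit = TBW · (Na/140 − 1)
= 20.25 · (160/140 − 1)
= 20.25 · 0.1429
= 2.89 L

2.9 L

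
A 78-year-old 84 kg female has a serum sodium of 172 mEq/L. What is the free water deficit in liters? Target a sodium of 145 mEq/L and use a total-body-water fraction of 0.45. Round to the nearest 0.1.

TBW = 0.45 · 84 = 37.8 L
Free water deficit = TBW · (Na/145 − 1)
= 37.8 · (172/145 − 1)
= 37.8 · 0.1862
= 7.04 L

7.0 L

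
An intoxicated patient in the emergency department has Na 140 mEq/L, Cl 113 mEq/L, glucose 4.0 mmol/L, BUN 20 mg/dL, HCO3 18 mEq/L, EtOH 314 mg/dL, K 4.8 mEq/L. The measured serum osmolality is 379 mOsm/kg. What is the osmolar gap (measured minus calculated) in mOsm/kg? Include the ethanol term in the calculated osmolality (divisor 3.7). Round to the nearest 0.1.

3.0 mOsm/kg

Calculated osmolality = 2·Na + glucose + BUN/2.8 + ethanol/3.7
= 2·140 + 4 + 20/2.8 + 314/3.7
= 280 + 4 + 7.14 + 84.86
= 376 mOsm/kg ≈ 376.0 mOsm/kg
Osmolar gap = measured − calculated = 379 − 376.0 = 3.0 mOsm/kg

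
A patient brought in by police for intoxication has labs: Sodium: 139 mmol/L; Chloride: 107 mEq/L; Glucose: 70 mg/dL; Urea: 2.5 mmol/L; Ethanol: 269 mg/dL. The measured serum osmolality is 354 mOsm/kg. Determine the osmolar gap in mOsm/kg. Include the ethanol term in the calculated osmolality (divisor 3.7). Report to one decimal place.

-3.1 mOsm/kg

Calculated osmolality = 2·Na + glucose/18 + urea + ethanol/3.7
= 2·139 + 70/18 + 2.5 + 269/3.7
= 278 + 3.89 + 2.50 + 72.70
= 357.09 mOsm/kg ≈ 357.1 mOsm/kg
Osmolar gap = measured − calculated = 354 − 357.1 = -3.1 mOsm/kg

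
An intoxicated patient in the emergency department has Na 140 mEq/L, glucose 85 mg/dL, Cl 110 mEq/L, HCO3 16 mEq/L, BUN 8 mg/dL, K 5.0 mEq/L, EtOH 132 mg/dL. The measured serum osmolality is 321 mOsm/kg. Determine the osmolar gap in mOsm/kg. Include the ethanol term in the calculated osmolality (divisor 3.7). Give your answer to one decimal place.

Calculated osmolality = 2·Na + glucose/18 + BUN/2.8 + ethanol/3.7
= 2·140 + 85/18 + 8/2.8 + 132/3.7
= 280 + 4.72 + 2.86 + 35.68
= 323.26 mOsm/kg ≈ 323.3 mOsm/kg
Osmolar gap = measured − calculated = 321 − 323.3 = -2.3 mOsm/kg

-2.3 mOsm/kg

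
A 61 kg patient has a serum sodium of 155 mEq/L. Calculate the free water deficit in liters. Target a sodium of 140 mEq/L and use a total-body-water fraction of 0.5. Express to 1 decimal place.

TBW = 0.5 · 61 = 30.5 L
Free water deficit = TBW · (Na/140 − 1)
= 30.5 · (155/140 − 1)
= 30.5 · 0.1071
= 3.27 L

3.3 L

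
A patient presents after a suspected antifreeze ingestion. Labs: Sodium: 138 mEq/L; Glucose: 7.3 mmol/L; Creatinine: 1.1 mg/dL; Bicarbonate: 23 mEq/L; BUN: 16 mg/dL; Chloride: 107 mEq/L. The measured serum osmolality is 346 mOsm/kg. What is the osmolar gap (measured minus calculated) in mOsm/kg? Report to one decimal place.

57.0 mOsm/kg

Calculated osmolality = 2·Na + glucose + BUN/2.8
= 2·138 + 7.3 + 16/2.8
= 276 + 7.30 + 5.71
= 289.01 mOsm/kg ≈ 289.0 mOsm/kg
Osmolar gap = measured − calculated = 346 − 289.0 = 57.0 mOsm/kg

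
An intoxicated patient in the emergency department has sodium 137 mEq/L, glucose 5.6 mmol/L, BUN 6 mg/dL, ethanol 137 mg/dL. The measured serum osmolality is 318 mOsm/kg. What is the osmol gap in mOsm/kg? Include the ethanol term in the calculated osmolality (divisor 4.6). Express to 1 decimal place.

Calculated osmolality = 2·Na + glucose + BUN/2.8 + ethanol/4.6
= 2·137 + 5.6 + 6/2.8 + 137/4.6
= 274 + 5.60 + 2.14 + 29.78
= 311.52 mOsm/kg ≈ 311.5 mOsm/kg
Osmolar gap = measured − calculated = 318 − 311.5 = 6.5 mOsm/kg

6.5 mOsm/kg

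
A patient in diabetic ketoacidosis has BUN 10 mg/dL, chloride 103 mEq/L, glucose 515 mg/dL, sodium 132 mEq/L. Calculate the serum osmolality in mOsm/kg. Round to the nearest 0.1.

Calculated osmolality = 2·Na + glucose/18 + BUN/2.8
= 2·132 + 515/18 + 10/2.8
= 264 + 28.61 + 3.57
= 296.18 mOsm/kg

296.2 mOsm/kg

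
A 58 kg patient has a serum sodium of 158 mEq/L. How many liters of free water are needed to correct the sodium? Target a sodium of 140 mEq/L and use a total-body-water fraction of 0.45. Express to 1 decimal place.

TBW = 0.45 · 58 = 26.1 L
Free water deficit = TBW · (Na/140 − 1)
= 26.1 · (158/140 − 1)
= 26.1 · 0.1286
= 3.36 L

3.4 L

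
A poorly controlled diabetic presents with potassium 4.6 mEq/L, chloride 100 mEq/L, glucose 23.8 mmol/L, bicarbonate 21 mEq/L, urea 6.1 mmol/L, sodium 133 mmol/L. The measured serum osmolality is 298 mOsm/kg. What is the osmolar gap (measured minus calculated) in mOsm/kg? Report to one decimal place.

Calculated osmolality = 2·Na + glucose + urea
= 2·133 + 23.8 + 6.1
= 266 + 23.80 + 6.10
= 295.9 mOsm/kg ≈ 295.9 mOsm/kg
Osmolar gap = measured − calculated = 298 − 295.9 = 2.1 mOsm/kg

2.1 mOsm/kg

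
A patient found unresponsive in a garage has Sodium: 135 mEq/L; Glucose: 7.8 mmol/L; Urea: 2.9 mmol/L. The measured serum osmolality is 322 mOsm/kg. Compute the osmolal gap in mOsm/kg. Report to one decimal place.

Calculated osmolality = 2·Na + glucose + urea
= 2·135 + 7.8 + 2.9
= 270 + 7.80 + 2.90
= 280.7 mOsm/kg ≈ 280.7 mOsm/kg
Osmolar gap = measured − calculated = 322 − 280.7 = 41.3 mOsm/kg

41.3 mOsm/kg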